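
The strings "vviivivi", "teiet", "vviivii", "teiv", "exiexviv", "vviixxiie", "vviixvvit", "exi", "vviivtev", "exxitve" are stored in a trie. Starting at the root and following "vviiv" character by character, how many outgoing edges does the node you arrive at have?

2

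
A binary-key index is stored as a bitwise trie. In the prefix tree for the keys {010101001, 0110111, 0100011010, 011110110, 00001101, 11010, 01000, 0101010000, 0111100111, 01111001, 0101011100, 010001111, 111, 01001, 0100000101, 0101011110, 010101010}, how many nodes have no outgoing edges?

15

A leaf is a node with no children — equivalently, the end of a word that is not a proper prefix of any other stored word.
Those words: "00001101", "0100000101", "0100011010", "010001111", "01001", "0101010000", "010101001", "010101010", "0101011100", "0101011110", "0110111", "0111100111", "011110110", "11010", "111"
Leaf count: 15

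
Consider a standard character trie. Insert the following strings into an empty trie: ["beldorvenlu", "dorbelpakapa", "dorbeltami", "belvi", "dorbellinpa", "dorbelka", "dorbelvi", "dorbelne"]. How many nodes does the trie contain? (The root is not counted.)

40

Insert word by word; a character creates a node only if that edge doesn't already exist:
  "beldorvenlu" → 11 new (b, e, l, d, o, r, v, e, n, l, u)
  "dorbelpakapa" → 12 new (d, o, r, b, e, l, p, a, k, a, p, a)
  "dorbeltami" → prefix "dorbel" already present; 4 new (t, a, m, i)
  "belvi" → prefix "bel" already present; 2 new (v, i)
  "dorbellinpa" → prefix "dorbel" already present; 5 new (l, i, n, p, a)
  "dorbelka" → prefix "dorbel" already present; 2 new (k, a)
  "dorbelvi" → prefix "dorbel" already present; 2 new (v, i)
  "dorbelne" → prefix "dorbel" already present; 2 new (n, e)
Total nodes = 11 + 12 + 4 + 2 + 5 + 2 + 2 + 2 = 40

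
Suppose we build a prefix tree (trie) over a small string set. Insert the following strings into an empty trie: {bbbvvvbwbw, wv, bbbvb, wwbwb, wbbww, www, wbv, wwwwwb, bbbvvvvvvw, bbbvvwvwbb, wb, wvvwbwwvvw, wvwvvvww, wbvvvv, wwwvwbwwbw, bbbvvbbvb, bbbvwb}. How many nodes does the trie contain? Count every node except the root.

Count nodes per top-level branch (shared prefixes stored once):
  'b'-branch (bbbvb, bbbvvbbvb, bbbvvvbwbw, bbbvvvvvvw, bbbvvwvwbb, bbbvwb): 26 nodes
  'w'-branch (wb, wbbww, wbv, wbvvvv, wv, wvvwbwwvvw, wvwvvvww, wwbwb, www, wwwvwbwwbw, wwwwwb): 39 nodes
Sum: 65

65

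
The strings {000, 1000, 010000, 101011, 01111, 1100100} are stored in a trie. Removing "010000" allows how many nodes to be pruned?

Walk "010000" from the leaf back toward the root, removing each node that no remaining word uses.
The suffix "0000" (4 nodes) is used only by "010000"; the node for "01" still has the child "1", so pruning stops there.
Nodes removed: 4

4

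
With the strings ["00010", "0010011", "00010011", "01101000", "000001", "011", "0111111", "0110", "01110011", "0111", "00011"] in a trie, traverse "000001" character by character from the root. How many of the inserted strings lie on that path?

Check each prefix of "000001" against the stored set — each match is an end-marker on the path.
Prefixes of the query that are stored words: "000001"
Count: 1

1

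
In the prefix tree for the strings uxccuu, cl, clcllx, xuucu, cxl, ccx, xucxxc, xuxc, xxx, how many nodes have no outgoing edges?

Leaves are exactly the stored words that no other stored word extends.
Those words: "ccx", "clcllx", "cxl", "uxccuu", "xucxxc", "xuucu", "xuxc", "xxx"
Leaf count: 8

8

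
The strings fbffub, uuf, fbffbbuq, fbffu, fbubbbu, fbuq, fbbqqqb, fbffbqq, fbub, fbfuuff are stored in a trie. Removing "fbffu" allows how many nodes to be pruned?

Walk "fbffu" from the leaf back toward the root, removing each node that no remaining word uses.
Every node on "fbffu" is still needed (e.g. by "fbffub"), so nothing is freed.
Nodes removed: 0

0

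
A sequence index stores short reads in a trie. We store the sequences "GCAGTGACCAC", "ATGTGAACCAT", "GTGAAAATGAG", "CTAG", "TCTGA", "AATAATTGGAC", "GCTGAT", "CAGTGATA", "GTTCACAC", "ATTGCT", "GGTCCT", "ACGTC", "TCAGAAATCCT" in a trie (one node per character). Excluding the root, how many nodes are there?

Count nodes per top-level branch (shared prefixes stored once):
  'A'-branch (AATAATTGGAC, ACGTC, ATGTGAACCAT, ATTGCT): 29 nodes
  'C'-branch (CAGTGATA, CTAG): 11 nodes
  'G'-branch (GCAGTGACCAC, GCTGAT, GGTCCT, GTGAAAATGAG, GTTCACAC): 36 nodes
  'T'-branch (TCAGAAATCCT, TCTGA): 14 nodes
Sum: 90

90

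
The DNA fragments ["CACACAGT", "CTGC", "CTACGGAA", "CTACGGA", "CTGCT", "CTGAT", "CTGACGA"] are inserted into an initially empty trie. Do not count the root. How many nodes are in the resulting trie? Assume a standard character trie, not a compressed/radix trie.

23

Insert word by word; a character creates a node only if that edge doesn't already exist:
  "CACACAGT" → 8 new (C, A, C, A, C, A, G, T)
  "CTGC" → prefix "C" already present; 3 new (T, G, C)
  "CTACGGAA" → prefix "CT" already present; 6 new (A, C, G, G, A, A)
  "CTACGGA" → prefix "CTACGGA" already present; 0 new (none)
  "CTGCT" → prefix "CTGC" already present; 1 new (T)
  "CTGAT" → prefix "CTG" already present; 2 new (A, T)
  "CTGACGA" → prefix "CTGA" already present; 3 new (C, G, A)
Total nodes = 8 + 3 + 6 + 0 + 1 + 2 + 3 = 23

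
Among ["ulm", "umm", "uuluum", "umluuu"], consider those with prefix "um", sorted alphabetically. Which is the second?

umm

Filter for "um…" and sort: "umluuu", "umm"
The 2nd is umm.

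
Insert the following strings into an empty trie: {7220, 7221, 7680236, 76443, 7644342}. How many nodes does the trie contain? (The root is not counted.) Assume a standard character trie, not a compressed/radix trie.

16

Trie structure (* marks end of a word):
(root)
└─ 7
   ├─ 2
   │  └─ 2
   │     ├─ 0 *
   │     └─ 1 *
   └─ 6
      ├─ 4
      │  └─ 4
      │     └─ 3 *
      │        └─ 4
      │           └─ 2 *
      └─ 8
         └─ 0
            └─ 2
               └─ 3
                  └─ 6 *
Counting every labelled node above: 16.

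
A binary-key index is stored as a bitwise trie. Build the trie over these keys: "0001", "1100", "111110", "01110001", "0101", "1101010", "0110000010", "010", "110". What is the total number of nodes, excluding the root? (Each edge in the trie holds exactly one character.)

32

Trace insertions, counting only characters that open a new branch:
  "0001" → 4 new (0, 0, 0, 1)
  "1100" → 4 new (1, 1, 0, 0)
  "111110" → prefix "11" already present; 4 new (1, 1, 1, 0)
  "01110001" → prefix "0" already present; 7 new (1, 1, 1, 0, 0, 0, 1)
  "0101" → prefix "01" already present; 2 new (0, 1)
  "1101010" → prefix "110" already present; 4 new (1, 0, 1, 0)
  "0110000010" → prefix "011" already present; 7 new (0, 0, 0, 0, 0, 1, 0)
  "010" → prefix "010" already present; 0 new (none)
  "110" → prefix "110" already present; 0 new (none)
Total nodes = 4 + 4 + 4 + 7 + 2 + 4 + 7 + 0 + 0 = 32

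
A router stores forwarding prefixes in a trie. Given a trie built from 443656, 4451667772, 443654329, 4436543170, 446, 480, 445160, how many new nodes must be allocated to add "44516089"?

"445160" is already a path in the trie; the remaining "89" must be added.
New nodes needed: |"44516089"| − 6 = 8 − 6 = 2.

2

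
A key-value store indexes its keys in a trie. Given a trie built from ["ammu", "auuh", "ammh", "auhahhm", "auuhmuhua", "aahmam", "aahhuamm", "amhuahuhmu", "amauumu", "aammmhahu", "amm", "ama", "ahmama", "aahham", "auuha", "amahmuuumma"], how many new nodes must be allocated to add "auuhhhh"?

Walking "auuhhhh" from the root, the first 4 characters ("auuh") follow existing edges; "h" is the first miss.
Each of the 3 remaining characters creates one node.

3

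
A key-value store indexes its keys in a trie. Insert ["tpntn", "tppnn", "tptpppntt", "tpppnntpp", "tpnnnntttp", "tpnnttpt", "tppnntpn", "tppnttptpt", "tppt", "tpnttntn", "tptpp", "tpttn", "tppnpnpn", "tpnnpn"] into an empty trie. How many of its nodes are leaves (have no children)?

A leaf is a node with no children — equivalently, the end of a word that is not a proper prefix of any other stored word.
Those words: "tpnnnntttp", "tpnnpn", "tpnnttpt", "tpntn", "tpnttntn", "tppnntpn", "tppnpnpn", "tppnttptpt", "tpppnntpp", "tppt", "tptpppntt", "tpttn"
Leaf count: 12

12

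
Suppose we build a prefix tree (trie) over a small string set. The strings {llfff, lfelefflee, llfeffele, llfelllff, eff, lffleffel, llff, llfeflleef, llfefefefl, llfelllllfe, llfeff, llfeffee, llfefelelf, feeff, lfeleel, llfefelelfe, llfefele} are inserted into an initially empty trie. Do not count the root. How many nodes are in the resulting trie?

62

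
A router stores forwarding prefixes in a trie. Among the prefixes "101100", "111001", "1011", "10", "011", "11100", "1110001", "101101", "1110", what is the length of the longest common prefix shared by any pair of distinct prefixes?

5

The deepest shared node is where two words last agree before diverging.
e.g. "101100" and "101101" share the prefix "10110" of length 5; no pair shares a longer one.
Longest shared-prefix length: 5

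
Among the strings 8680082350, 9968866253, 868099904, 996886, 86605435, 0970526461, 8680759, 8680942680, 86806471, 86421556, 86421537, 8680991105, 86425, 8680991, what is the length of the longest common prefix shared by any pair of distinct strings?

The deepest shared node is where two words last agree before diverging.
"8680991" and "8680991105" agree on "8680991" (7 characters) before diverging; nothing deeper is shared.
Longest shared-prefix length: 7

7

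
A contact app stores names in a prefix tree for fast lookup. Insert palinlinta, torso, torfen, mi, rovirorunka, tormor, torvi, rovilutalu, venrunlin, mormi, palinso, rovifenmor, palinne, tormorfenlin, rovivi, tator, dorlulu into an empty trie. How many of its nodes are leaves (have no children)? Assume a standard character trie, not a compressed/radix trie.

16

Leaves are exactly the stored words that no other stored word extends.
Those words: "dorlulu", "mi", "mormi", "palinlinta", "palinne", "palinso", "rovifenmor", "rovilutalu", "rovirorunka", "rovivi", "tator", "torfen", "tormorfenlin", "torso", "torvi", "venrunlin"
Leaf count: 16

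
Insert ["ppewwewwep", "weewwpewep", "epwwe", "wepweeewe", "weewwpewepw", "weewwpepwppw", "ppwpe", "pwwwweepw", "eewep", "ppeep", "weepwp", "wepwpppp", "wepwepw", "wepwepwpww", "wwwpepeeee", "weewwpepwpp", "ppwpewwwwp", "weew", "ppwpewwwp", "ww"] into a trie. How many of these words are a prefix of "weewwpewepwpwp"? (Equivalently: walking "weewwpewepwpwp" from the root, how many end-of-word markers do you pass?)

3

Traverse "weewwpewepwpwp" character by character; count nodes along the way that are marked as word ends.
Prefixes of the query that are stored words: "weew", "weewwpewep", "weewwpewepw"
Count: 3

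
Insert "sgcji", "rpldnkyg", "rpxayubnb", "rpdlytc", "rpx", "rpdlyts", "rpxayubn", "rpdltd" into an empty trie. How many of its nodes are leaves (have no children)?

6

Leaves are exactly the stored words that no other stored word extends.
Those words: "rpdltd", "rpdlytc", "rpdlyts", "rpldnkyg", "rpxayubnb", "sgcji"
Leaf count: 6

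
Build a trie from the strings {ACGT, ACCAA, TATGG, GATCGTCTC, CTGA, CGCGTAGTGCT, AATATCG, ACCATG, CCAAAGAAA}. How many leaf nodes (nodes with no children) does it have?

9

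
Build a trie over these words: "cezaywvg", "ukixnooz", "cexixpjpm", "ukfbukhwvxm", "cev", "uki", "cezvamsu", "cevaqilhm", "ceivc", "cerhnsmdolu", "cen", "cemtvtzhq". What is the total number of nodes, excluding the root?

Count nodes per top-level branch (shared prefixes stored once):
  'c'-branch (ceivc, cemtvtzhq, cen, cerhnsmdolu, cev, cevaqilhm, cexixpjpm, cezaywvg, cezvamsu): 47 nodes
  'u'-branch (ukfbukhwvxm, uki, ukixnooz): 17 nodes
Sum: 64

64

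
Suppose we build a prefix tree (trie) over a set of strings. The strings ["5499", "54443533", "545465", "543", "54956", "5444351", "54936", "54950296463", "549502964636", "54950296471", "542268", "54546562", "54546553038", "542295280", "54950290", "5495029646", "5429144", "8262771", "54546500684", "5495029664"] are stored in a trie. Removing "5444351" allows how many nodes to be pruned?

1

After clearing the end-marker at "5444351", prune upward until reaching a node still needed by another word.
The suffix "1" (1 node) is used only by "5444351"; the node for "544435" still has the child "3", so pruning stops there.
Nodes removed: 1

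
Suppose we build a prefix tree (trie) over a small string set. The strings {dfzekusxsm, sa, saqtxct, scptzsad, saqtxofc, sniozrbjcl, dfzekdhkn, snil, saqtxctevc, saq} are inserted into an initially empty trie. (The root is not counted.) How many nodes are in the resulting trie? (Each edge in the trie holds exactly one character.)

44

Trace insertions, counting only characters that open a new branch:
  "dfzekusxsm" → 10 new (d, f, z, e, k, u, s, x, s, m)
  "sa" → 2 new (s, a)
  "saqtxct" → prefix "sa" already present; 5 new (q, t, x, c, t)
  "scptzsad" → prefix "s" already present; 7 new (c, p, t, z, s, a, d)
  "saqtxofc" → prefix "saqtx" already present; 3 new (o, f, c)
  "sniozrbjcl" → prefix "s" already present; 9 new (n, i, o, z, r, b, j, c, l)
  "dfzekdhkn" → prefix "dfzek" already present; 4 new (d, h, k, n)
  "snil" → prefix "sni" already present; 1 new (l)
  "saqtxctevc" → prefix "saqtxct" already present; 3 new (e, v, c)
  "saq" → prefix "saq" already present; 0 new (none)
Total nodes = 10 + 2 + 5 + 7 + 3 + 9 + 4 + 1 + 3 + 0 = 44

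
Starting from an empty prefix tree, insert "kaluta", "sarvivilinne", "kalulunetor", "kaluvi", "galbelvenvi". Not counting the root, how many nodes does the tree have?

Count nodes per top-level branch (shared prefixes stored once):
  'g'-branch (galbelvenvi): 11 nodes
  'k'-branch (kalulunetor, kaluta, kaluvi): 15 nodes
  's'-branch (sarvivilinne): 12 nodes
Sum: 38

38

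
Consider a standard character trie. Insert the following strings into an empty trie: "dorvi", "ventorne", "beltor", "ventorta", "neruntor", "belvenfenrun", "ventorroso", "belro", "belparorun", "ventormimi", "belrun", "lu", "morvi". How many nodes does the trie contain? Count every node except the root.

Insert word by word; a character creates a node only if that edge doesn't already exist:
  "dorvi" → 5 new (d, o, r, v, i)
  "ventorne" → 8 new (v, e, n, t, o, r, n, e)
  "beltor" → 6 new (b, e, l, t, o, r)
  "ventorta" → prefix "ventor" already present; 2 new (t, a)
  "neruntor" → 8 new (n, e, r, u, n, t, o, r)
  "belvenfenrun" → prefix "bel" already present; 9 new (v, e, n, f, e, n, r, u, n)
  "ventorroso" → prefix "ventor" already present; 4 new (r, o, s, o)
  "belro" → prefix "bel" already present; 2 new (r, o)
  "belparorun" → prefix "bel" already present; 7 new (p, a, r, o, r, u, n)
  "ventormimi" → prefix "ventor" already present; 4 new (m, i, m, i)
  "belrun" → prefix "belr" already present; 2 new (u, n)
  "lu" → 2 new (l, u)
  "morvi" → 5 new (m, o, r, v, i)
Total nodes = 5 + 8 + 6 + 2 + 8 + 9 + 4 + 2 + 7 + 4 + 2 + 2 + 5 = 64

64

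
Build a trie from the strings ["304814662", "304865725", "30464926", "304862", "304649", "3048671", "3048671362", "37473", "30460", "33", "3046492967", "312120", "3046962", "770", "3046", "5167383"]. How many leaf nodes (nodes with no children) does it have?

13

Leaves are exactly the stored words that no other stored word extends.
Those words: "30460", "30464926", "3046492967", "3046962", "304814662", "304862", "304865725", "3048671362", "312120", "33", "37473", "5167383", "770"
Leaf count: 13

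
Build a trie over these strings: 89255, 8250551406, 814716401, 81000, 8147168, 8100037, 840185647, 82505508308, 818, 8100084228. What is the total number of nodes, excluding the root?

47

Trace insertions, counting only characters that open a new branch:
  "89255" → 5 new (8, 9, 2, 5, 5)
  "8250551406" → prefix "8" already present; 9 new (2, 5, 0, 5, 5, 1, 4, 0, 6)
  "814716401" → prefix "8" already present; 8 new (1, 4, 7, 1, 6, 4, 0, 1)
  "81000" → prefix "81" already present; 3 new (0, 0, 0)
  "8147168" → prefix "814716" already present; 1 new (8)
  "8100037" → prefix "81000" already present; 2 new (3, 7)
  "840185647" → prefix "8" already present; 8 new (4, 0, 1, 8, 5, 6, 4, 7)
  "82505508308" → prefix "825055" already present; 5 new (0, 8, 3, 0, 8)
  "818" → prefix "81" already present; 1 new (8)
  "8100084228" → prefix "81000" already present; 5 new (8, 4, 2, 2, 8)
Total nodes = 5 + 9 + 8 + 3 + 1 + 2 + 8 + 5 + 1 + 5 = 47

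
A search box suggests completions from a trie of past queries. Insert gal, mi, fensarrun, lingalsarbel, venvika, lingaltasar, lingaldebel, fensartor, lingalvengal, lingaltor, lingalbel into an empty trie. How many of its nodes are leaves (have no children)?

Leaves are exactly the stored words that no other stored word extends.
Those words: "fensarrun", "fensartor", "gal", "lingalbel", "lingaldebel", "lingalsarbel", "lingaltasar", "lingaltor", "lingalvengal", "mi", "venvika"
Leaf count: 11

11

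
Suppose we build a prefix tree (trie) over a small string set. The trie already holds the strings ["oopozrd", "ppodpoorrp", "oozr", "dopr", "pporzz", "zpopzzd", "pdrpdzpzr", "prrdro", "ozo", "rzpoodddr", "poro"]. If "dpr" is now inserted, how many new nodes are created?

Walking "dpr" from the root, the first 1 characters ("d") follow existing edges; "p" is the first miss.
So 3 − 1 = 2 new nodes.

2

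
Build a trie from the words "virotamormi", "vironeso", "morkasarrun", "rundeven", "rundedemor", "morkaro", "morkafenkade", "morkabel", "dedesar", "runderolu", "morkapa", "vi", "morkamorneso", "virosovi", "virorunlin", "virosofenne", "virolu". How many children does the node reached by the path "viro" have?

Follow the path "viro" to its node, then look at its outgoing edges.
Distinct next characters after "viro": l, n, r, s, t.
That node has 5 child edges.

5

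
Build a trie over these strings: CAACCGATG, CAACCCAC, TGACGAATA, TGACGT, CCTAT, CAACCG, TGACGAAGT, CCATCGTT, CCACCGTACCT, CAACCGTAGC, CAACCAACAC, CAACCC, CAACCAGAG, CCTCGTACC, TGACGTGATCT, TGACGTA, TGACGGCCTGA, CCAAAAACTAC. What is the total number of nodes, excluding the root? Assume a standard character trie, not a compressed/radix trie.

80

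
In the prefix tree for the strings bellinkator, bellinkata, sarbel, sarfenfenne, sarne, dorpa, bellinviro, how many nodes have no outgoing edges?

A leaf is a node with no children — equivalently, the end of a word that is not a proper prefix of any other stored word.
Those words: "bellinkata", "bellinkator", "bellinviro", "dorpa", "sarbel", "sarfenfenne", "sarne"
Leaf count: 7

7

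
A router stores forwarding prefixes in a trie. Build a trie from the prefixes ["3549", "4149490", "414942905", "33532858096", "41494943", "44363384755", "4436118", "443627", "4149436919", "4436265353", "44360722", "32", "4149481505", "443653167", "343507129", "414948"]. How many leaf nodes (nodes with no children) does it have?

15

Leaves are exactly the stored words that no other stored word extends.
Those words: "32", "33532858096", "343507129", "3549", "414942905", "4149436919", "4149481505", "4149490", "41494943", "44360722", "4436118", "4436265353", "443627", "44363384755", "443653167"
Leaf count: 15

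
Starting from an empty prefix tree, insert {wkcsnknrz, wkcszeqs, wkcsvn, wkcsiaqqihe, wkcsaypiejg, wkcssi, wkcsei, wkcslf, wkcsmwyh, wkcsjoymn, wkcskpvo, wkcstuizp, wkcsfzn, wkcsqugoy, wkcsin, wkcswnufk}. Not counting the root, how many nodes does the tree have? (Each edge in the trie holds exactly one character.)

67

For each word, the new-node count is its length minus the longest prefix already in the trie:
  "wkcsnknrz" → 9 new (w, k, c, s, n, k, n, r, z)
  "wkcszeqs" → prefix "wkcs" already present; 4 new (z, e, q, s)
  "wkcsvn" → prefix "wkcs" already present; 2 new (v, n)
  "wkcsiaqqihe" → prefix "wkcs" already present; 7 new (i, a, q, q, i, h, e)
  "wkcsaypiejg" → prefix "wkcs" already present; 7 new (a, y, p, i, e, j, g)
  "wkcssi" → prefix "wkcs" already present; 2 new (s, i)
  "wkcsei" → prefix "wkcs" already present; 2 new (e, i)
  "wkcslf" → prefix "wkcs" already present; 2 new (l, f)
  "wkcsmwyh" → prefix "wkcs" already present; 4 new (m, w, y, h)
  "wkcsjoymn" → prefix "wkcs" already present; 5 new (j, o, y, m, n)
  "wkcskpvo" → prefix "wkcs" already present; 4 new (k, p, v, o)
  "wkcstuizp" → prefix "wkcs" already present; 5 new (t, u, i, z, p)
  "wkcsfzn" → prefix "wkcs" already present; 3 new (f, z, n)
  "wkcsqugoy" → prefix "wkcs" already present; 5 new (q, u, g, o, y)
  "wkcsin" → prefix "wkcsi" already present; 1 new (n)
  "wkcswnufk" → prefix "wkcs" already present; 5 new (w, n, u, f, k)
Total nodes = 9 + 4 + 2 + 7 + 7 + 2 + 2 + 2 + 4 + 5 + 4 + 5 + 3 + 5 + 1 + 5 = 67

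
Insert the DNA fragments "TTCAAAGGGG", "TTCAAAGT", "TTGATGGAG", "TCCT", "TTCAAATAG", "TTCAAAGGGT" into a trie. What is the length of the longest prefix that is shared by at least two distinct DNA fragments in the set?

9

Look for the deepest trie node that still has at least two words in its subtree.
"TTCAAAGGGG" and "TTCAAAGGGT" agree on "TTCAAAGGG" (9 characters) before diverging; nothing deeper is shared.
Longest shared-prefix length: 9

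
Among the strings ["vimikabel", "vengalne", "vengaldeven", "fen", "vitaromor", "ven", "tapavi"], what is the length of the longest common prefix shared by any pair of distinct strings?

The deepest shared node is where two words last agree before diverging.
"vengaldeven" and "vengalne" agree on "vengal" (6 characters) before diverging; nothing deeper is shared.
Longest shared-prefix length: 6

6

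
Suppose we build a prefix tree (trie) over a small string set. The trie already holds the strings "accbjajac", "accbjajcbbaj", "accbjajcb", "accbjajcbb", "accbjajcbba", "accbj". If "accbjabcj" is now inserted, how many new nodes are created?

3

The longest prefix of "accbjabcj" already in the trie is "accbja" (length 6).
Each of the 3 remaining characters creates one node.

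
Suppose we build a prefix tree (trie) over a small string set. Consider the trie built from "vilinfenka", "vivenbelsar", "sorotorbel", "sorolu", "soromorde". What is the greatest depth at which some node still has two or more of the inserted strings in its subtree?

4

The deepest shared node is where two words last agree before diverging.
e.g. "sorolu" and "soromorde" share the prefix "soro" of length 4; no pair shares a longer one.
Longest shared-prefix length: 4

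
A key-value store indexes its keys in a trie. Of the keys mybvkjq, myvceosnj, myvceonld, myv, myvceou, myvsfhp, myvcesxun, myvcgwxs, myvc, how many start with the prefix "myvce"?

Walk to "myvce"; the words in its subtree are exactly those with that prefix.
Matches: "myvceonld", "myvceosnj", "myvceou", "myvcesxun"
Count: 4

4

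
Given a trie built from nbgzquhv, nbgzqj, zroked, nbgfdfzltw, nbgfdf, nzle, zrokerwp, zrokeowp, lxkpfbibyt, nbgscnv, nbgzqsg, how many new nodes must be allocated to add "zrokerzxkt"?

4

The longest prefix of "zrokerzxkt" already in the trie is "zroker" (length 6).
Each of the 4 remaining characters creates one node.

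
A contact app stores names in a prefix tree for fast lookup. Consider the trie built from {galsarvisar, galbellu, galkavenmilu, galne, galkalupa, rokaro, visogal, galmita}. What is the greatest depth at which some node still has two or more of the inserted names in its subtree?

5

Look for the deepest trie node that still has at least two words in its subtree.
"galkalupa" and "galkavenmilu" agree on "galka" (5 characters) before diverging; nothing deeper is shared.
Longest shared-prefix length: 5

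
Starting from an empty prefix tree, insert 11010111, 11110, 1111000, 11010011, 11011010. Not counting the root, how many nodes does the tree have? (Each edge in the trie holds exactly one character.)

20

Trie structure (* marks end of a word):
(root)
└─ 1
   └─ 1
      ├─ 0
      │  └─ 1
      │     ├─ 0
      │     │  ├─ 0
      │     │  │  └─ 1
      │     │  │     └─ 1 *
      │     │  └─ 1
      │     │     └─ 1
      │     │        └─ 1 *
      │     └─ 1
      │        └─ 0
      │           └─ 1
      │              └─ 0 *
      └─ 1
         └─ 1
            └─ 0 *
               └─ 0
                  └─ 0 *
Counting every labelled node above: 20.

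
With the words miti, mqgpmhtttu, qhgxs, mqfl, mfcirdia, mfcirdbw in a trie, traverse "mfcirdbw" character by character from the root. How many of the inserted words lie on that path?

1

Walk "mfcirdbw" from the root; an end-of-word marker is hit whenever a stored word is a prefix of "mfcirdbw".
Prefixes of the query that are stored words: "mfcirdbw"
Count: 1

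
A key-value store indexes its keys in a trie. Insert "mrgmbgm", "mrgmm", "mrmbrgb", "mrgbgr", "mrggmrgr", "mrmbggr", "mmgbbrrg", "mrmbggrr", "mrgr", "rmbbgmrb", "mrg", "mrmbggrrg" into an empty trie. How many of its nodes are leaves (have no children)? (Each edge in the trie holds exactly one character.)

9

Leaves are exactly the stored words that no other stored word extends.
Those words: "mmgbbrrg", "mrgbgr", "mrggmrgr", "mrgmbgm", "mrgmm", "mrgr", "mrmbggrrg", "mrmbrgb", "rmbbgmrb"
Leaf count: 9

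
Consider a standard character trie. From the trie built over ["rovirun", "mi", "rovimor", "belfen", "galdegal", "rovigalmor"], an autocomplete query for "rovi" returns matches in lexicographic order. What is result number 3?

rovirun

Filter for "rovi…" and sort: "rovigalmor", "rovimor", "rovirun"
Position 3: rovirun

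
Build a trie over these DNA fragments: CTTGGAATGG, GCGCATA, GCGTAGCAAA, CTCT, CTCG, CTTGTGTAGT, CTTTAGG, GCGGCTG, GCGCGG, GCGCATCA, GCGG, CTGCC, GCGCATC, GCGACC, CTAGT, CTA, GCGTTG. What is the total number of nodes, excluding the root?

Insert word by word; a character creates a node only if that edge doesn't already exist:
  "CTTGGAATGG" → 10 new (C, T, T, G, G, A, A, T, G, G)
  "GCGCATA" → 7 new (G, C, G, C, A, T, A)
  "GCGTAGCAAA" → prefix "GCG" already present; 7 new (T, A, G, C, A, A, A)
  "CTCT" → prefix "CT" already present; 2 new (C, T)
  "CTCG" → prefix "CTC" already present; 1 new (G)
  "CTTGTGTAGT" → prefix "CTTG" already present; 6 new (T, G, T, A, G, T)
  "CTTTAGG" → prefix "CTT" already present; 4 new (T, A, G, G)
  "GCGGCTG" → prefix "GCG" already present; 4 new (G, C, T, G)
  "GCGCGG" → prefix "GCGC" already present; 2 new (G, G)
  "GCGCATCA" → prefix "GCGCAT" already present; 2 new (C, A)
  "GCGG" → prefix "GCGG" already present; 0 new (none)
  "CTGCC" → prefix "CT" already present; 3 new (G, C, C)
  "GCGCATC" → prefix "GCGCATC" already present; 0 new (none)
  "GCGACC" → prefix "GCG" already present; 3 new (A, C, C)
  "CTAGT" → prefix "CT" already present; 3 new (A, G, T)
  "CTA" → prefix "CTA" already present; 0 new (none)
  "GCGTTG" → prefix "GCGT" already present; 2 new (T, G)
Total nodes = 10 + 7 + 7 + 2 + 1 + 6 + 4 + 4 + 2 + 2 + 0 + 3 + 0 + 3 + 3 + 0 + 2 = 56

56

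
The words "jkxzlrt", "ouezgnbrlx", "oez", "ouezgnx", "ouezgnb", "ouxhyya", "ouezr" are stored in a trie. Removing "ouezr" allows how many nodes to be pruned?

Walk "ouezr" from the leaf back toward the root, removing each node that no remaining word uses.
The suffix "r" (1 node) is used only by "ouezr"; the node for "ouez" still has the child "g", so pruning stops there.
Nodes removed: 1

1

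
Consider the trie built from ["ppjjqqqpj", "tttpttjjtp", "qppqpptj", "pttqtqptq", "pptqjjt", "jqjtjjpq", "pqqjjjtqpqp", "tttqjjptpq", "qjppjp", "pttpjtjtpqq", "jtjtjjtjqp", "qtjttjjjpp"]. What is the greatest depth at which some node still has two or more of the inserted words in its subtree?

3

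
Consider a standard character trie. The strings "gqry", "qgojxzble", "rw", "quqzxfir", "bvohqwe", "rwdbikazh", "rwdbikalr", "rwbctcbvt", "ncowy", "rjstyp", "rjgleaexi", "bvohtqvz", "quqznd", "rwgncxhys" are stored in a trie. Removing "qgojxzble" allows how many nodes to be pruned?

8

A node on "qgojxzble"'s path can go only if nothing else ends at it or branches off below it.
The suffix "gojxzble" (8 nodes) is used only by "qgojxzble"; the node for "q" still has the child "u", so pruning stops there.
Nodes removed: 8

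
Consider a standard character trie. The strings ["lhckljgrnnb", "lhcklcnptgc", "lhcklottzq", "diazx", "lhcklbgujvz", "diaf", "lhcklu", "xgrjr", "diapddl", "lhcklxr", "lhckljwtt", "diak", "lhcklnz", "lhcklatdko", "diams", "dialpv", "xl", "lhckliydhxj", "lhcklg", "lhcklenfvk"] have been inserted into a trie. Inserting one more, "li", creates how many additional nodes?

Walking "li" from the root, the first 1 characters ("l") follow existing edges; "i" is the first miss.
So 2 − 1 = 1 new nodes.

1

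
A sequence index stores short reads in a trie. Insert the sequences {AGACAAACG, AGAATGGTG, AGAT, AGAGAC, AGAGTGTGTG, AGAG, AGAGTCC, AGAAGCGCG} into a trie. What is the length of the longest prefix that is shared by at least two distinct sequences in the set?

Equivalently: take the maximum, over all pairs, of their longest common prefix length.
e.g. "AGAGTCC" and "AGAGTGTGTG" share the prefix "AGAGT" of length 5; no pair shares a longer one.
Longest shared-prefix length: 5

5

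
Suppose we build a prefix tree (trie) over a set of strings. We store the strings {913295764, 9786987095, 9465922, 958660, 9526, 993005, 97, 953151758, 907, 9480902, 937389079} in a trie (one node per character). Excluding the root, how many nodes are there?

58

Count nodes per top-level branch (shared prefixes stored once):
  '9'-branch (907, 913295764, 937389079, 9465922, 9480902, 9526, 953151758, 958660, 97, 9786987095, 993005): 58 nodes
Sum: 58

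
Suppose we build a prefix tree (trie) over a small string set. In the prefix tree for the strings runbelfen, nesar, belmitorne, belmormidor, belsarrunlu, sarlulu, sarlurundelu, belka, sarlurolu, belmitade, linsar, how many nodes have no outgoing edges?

A leaf is a node with no children — equivalently, the end of a word that is not a proper prefix of any other stored word.
Those words: "belka", "belmitade", "belmitorne", "belmormidor", "belsarrunlu", "linsar", "nesar", "runbelfen", "sarlulu", "sarlurolu", "sarlurundelu"
Leaf count: 11

11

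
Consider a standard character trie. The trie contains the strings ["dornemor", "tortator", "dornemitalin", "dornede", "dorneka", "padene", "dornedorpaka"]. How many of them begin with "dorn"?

Filter for entries beginning with "dorn":
Matches: "dornede", "dornedorpaka", "dorneka", "dornemitalin", "dornemor"
Count: 5

5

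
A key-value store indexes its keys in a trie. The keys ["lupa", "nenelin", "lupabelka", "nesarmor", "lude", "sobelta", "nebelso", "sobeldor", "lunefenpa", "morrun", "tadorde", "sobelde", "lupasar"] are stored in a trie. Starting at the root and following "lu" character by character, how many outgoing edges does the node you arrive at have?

3

The children of the "lu" node are the distinct next characters among strings starting with "lu".
Distinct next characters after "lu": d, n, p.
That node has 3 child edges.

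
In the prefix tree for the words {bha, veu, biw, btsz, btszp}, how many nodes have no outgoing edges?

4

Leaves are exactly the stored words that no other stored word extends.
Those words: "bha", "biw", "btszp", "veu"
Leaf count: 4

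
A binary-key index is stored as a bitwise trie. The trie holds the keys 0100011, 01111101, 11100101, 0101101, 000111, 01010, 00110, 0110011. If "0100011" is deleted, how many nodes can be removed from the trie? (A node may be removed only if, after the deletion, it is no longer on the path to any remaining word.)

After clearing the end-marker at "0100011", prune upward until reaching a node still needed by another word.
The suffix "0011" (4 nodes) is used only by "0100011"; the node for "010" still has the child "1", so pruning stops there.
Nodes removed: 4

4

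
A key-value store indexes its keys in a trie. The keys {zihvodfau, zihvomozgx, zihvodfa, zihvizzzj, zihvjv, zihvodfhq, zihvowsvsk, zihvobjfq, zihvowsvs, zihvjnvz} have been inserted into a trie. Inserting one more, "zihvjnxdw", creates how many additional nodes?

3

The longest prefix of "zihvjnxdw" already in the trie is "zihvjn" (length 6).
So 9 − 6 = 3 new nodes.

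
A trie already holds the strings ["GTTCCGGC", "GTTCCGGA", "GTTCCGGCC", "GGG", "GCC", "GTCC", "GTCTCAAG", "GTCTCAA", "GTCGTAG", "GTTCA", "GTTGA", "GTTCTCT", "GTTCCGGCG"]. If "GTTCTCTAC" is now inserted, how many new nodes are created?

"GTTCTCT" is already a path in the trie; the remaining "AC" must be added.
So 9 − 7 = 2 new nodes.

2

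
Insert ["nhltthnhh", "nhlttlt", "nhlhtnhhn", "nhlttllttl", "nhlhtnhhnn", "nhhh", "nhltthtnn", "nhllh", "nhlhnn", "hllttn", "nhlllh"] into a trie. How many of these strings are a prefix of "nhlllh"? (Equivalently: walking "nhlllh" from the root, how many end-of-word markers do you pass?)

1

Check each prefix of "nhlllh" against the stored set — each match is an end-marker on the path.
Prefixes of the query that are stored words: "nhlllh"
Count: 1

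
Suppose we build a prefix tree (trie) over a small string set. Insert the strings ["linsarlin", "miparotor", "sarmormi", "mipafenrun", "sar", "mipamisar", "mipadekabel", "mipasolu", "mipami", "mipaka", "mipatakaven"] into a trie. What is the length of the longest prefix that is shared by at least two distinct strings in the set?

Look for the deepest trie node that still has at least two words in its subtree.
"mipami" and "mipamisar" agree on "mipami" (6 characters) before diverging; nothing deeper is shared.
Longest shared-prefix length: 6

6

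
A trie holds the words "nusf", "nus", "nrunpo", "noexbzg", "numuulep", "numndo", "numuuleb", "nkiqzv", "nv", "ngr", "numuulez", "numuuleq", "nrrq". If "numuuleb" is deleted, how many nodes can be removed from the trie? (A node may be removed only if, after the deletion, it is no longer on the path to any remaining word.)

1

Walk "numuuleb" from the leaf back toward the root, removing each node that no remaining word uses.
The suffix "b" (1 node) is used only by "numuuleb"; the node for "numuule" still has the child "p", so pruning stops there.
Nodes removed: 1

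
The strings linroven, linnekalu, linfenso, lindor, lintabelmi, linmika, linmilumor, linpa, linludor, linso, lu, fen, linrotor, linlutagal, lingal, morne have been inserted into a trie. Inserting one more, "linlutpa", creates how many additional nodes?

2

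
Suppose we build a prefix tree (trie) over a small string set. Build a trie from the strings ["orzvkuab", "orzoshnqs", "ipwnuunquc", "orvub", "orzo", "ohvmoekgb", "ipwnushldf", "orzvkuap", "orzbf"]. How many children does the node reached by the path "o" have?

2

Walk "o" from the root, arriving at one node.
Characters that immediately follow "o" among the stored strings: {h, r}.
That node has 2 child edges.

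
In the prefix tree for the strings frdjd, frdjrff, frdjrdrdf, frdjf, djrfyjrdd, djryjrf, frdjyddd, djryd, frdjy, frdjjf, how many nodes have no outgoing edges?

Leaves are exactly the stored words that no other stored word extends.
Those words: "djrfyjrdd", "djryd", "djryjrf", "frdjd", "frdjf", "frdjjf", "frdjrdrdf", "frdjrff", "frdjyddd"
Leaf count: 9

9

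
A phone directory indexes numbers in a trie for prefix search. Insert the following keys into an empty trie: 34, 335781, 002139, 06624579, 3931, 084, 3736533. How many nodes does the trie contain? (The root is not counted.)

Trie structure (* marks end of a word):
(root)
├─ 0
│  ├─ 0
│  │  └─ 2
│  │     └─ 1
│  │        └─ 3
│  │           └─ 9 *
│  ├─ 6
│  │  └─ 6
│  │     └─ 2
│  │        └─ 4
│  │           └─ 5
│  │              └─ 7
│  │                 └─ 9 *
│  └─ 8
│     └─ 4 *
└─ 3
   ├─ 3
   │  └─ 5
   │     └─ 7
   │        └─ 8
   │           └─ 1 *
   ├─ 4 *
   ├─ 7
   │  └─ 3
   │     └─ 6
   │        └─ 5
   │           └─ 3
   │              └─ 3 *
   └─ 9
      └─ 3
         └─ 1 *
Counting every labelled node above: 31.

31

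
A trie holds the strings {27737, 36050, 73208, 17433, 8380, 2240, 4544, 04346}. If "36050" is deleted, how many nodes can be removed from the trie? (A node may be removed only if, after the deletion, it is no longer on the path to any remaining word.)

A node on "36050"'s path can go only if nothing else ends at it or branches off below it.
No other word shares any prefix with "36050", so all 5 of its nodes go.
Nodes removed: 5

5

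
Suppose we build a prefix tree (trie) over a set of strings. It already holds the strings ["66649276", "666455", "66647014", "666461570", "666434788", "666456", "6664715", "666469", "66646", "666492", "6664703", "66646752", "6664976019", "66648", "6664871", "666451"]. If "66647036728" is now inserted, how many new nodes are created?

4

"6664703" is already a path in the trie; the remaining "6728" must be added.
So 11 − 7 = 4 new nodes.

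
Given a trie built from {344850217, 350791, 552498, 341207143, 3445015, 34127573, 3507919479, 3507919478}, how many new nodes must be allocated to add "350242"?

The longest prefix of "350242" already in the trie is "350" (length 3).
New nodes needed: |"350242"| − 3 = 6 − 3 = 3.

3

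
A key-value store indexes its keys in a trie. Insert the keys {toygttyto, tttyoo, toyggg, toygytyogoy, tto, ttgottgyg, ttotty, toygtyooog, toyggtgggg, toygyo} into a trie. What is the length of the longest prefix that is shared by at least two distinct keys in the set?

5

Look for the deepest trie node that still has at least two words in its subtree.
"toyggg" and "toyggtgggg" agree on "toygg" (5 characters) before diverging; nothing deeper is shared.
Longest shared-prefix length: 5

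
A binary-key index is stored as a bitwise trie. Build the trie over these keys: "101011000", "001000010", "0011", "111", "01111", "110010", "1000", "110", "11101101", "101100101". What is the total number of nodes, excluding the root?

42

Trace insertions, counting only characters that open a new branch:
  "101011000" → 9 new (1, 0, 1, 0, 1, 1, 0, 0, 0)
  "001000010" → 9 new (0, 0, 1, 0, 0, 0, 0, 1, 0)
  "0011" → prefix "001" already present; 1 new (1)
  "111" → prefix "1" already present; 2 new (1, 1)
  "01111" → prefix "0" already present; 4 new (1, 1, 1, 1)
  "110010" → prefix "11" already present; 4 new (0, 0, 1, 0)
  "1000" → prefix "10" already present; 2 new (0, 0)
  "110" → prefix "110" already present; 0 new (none)
  "11101101" → prefix "111" already present; 5 new (0, 1, 1, 0, 1)
  "101100101" → prefix "101" already present; 6 new (1, 0, 0, 1, 0, 1)
Total nodes = 9 + 9 + 1 + 2 + 4 + 4 + 2 + 0 + 5 + 6 = 42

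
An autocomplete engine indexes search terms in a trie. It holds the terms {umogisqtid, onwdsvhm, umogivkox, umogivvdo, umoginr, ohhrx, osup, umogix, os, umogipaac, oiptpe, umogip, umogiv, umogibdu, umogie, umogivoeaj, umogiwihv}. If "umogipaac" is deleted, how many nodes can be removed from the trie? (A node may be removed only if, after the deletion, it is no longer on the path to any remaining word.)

Walk "umogipaac" from the leaf back toward the root, removing each node that no remaining word uses.
The suffix "aac" (3 nodes) is used only by "umogipaac"; "umogip" is itself a stored word, so pruning stops there.
Nodes removed: 3

3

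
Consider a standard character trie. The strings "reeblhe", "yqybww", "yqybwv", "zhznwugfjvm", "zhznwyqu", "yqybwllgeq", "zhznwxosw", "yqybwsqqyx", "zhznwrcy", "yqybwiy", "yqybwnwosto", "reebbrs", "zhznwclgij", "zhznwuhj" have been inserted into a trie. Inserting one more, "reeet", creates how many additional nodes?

Walking "reeet" from the root, the first 3 characters ("ree") follow existing edges; "e" is the first miss.
Each of the 2 remaining characters creates one node.

2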